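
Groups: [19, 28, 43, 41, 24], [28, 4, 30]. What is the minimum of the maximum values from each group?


Find max of each group:
  Group 1: [19, 28, 43, 41, 24] -> max = 43
  Group 2: [28, 4, 30] -> max = 30
Maxes: [43, 30]
Minimum of maxes = 30
Final answer: 30


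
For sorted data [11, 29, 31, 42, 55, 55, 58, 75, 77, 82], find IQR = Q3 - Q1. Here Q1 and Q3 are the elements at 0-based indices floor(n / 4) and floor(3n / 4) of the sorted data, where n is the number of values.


The data has n = 10 elements.
Q1 index = floor(10 / 4) = floor(2.5) = 2; Q3 index = floor(3 * 10 / 4) = floor(7.5) = 7
Q1 = element at index 2 = 31
Q3 = element at index 7 = 75
IQR = 75 - 31 = 44
Final answer: 44


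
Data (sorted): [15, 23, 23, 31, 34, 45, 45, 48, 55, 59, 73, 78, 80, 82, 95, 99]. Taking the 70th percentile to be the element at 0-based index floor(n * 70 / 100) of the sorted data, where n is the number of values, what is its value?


The dataset has n = 16 elements.
Index = floor(16 * 70 / 100) = floor(1120 / 100) = floor(11.2) = 11
Counting from index 0 in the sorted data, the element at index 11 is 78.
Final answer: 78


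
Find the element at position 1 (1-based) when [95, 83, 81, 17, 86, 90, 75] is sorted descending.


Sort descending: [95, 90, 86, 83, 81, 75, 17]
The 1st element (1-indexed) is at index 0.
Value = 95
Final answer: 95


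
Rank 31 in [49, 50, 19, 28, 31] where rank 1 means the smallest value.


Sort ascending: [19, 28, 31, 49, 50]
Find 31 in the sorted list.
31 is at position 3 (1-indexed).
Final answer: 3


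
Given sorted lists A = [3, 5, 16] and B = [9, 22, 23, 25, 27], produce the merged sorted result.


List A: [3, 5, 16]
List B: [9, 22, 23, 25, 27]
Repeatedly compare the front elements and take the smaller:
  3 vs 9 -> take 3
  5 vs 9 -> take 5
  16 vs 9 -> take 9
  16 vs 22 -> take 16
  A is exhausted; append the rest of B: [22, 23, 25, 27]
Final answer: [3, 5, 9, 16, 22, 23, 25, 27]


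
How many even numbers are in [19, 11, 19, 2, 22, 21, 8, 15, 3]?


Check each element:
  19 is odd
  11 is odd
  19 is odd
  2 is even
  22 is even
  21 is odd
  8 is even
  15 is odd
  3 is odd
Evens: [2, 22, 8]
Count of evens = 3
Final answer: 3


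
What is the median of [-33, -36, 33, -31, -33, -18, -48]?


First, sort the list: [-48, -36, -33, -33, -31, -18, 33]
The list has 7 elements (odd count).
The middle index is 3 (0-based), and the element there is -33.
Final answer: -33


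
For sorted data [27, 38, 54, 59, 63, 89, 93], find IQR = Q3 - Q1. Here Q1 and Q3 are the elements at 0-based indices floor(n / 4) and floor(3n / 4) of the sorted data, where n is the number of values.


The data has n = 7 elements.
Q1 index = floor(7 / 4) = floor(1.75) = 1; Q3 index = floor(3 * 7 / 4) = floor(5.25) = 5
Q1 = element at index 1 = 38
Q3 = element at index 5 = 89
IQR = 89 - 38 = 51
Final answer: 51


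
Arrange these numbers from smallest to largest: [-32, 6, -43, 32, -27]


Original list: [-32, 6, -43, 32, -27]
Repeatedly take the smallest remaining element:
  Remaining [-32, 6, -43, 32, -27] -> smallest is -43
  Remaining [-32, 6, 32, -27] -> smallest is -32
  Remaining [6, 32, -27] -> smallest is -27
  Remaining [6, 32] -> smallest is 6
  Remaining [32] -> smallest is 32
Collecting the picks in order gives the sorted list.
Final answer: [-43, -32, -27, 6, 32]


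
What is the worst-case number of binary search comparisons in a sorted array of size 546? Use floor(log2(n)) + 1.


Binary search halves the search space each step.
Maximum comparisons = floor(log2(546)) + 1
log2(546) = 9.0928
floor(log2(546)) = 9, so 9 + 1 = 10
Final answer: 10


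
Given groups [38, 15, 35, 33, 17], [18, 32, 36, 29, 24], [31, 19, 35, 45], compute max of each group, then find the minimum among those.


Find max of each group:
  Group 1: [38, 15, 35, 33, 17] -> max = 38
  Group 2: [18, 32, 36, 29, 24] -> max = 36
  Group 3: [31, 19, 35, 45] -> max = 45
Maxes: [38, 36, 45]
Minimum of maxes = 36
Final answer: 36


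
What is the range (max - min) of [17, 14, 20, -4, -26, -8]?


Maximum value: 20
Minimum value: -26
Range = 20 - (-26) = 46
Final answer: 46


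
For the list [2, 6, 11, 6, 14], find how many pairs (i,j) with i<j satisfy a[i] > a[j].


For each element, count the later elements that are smaller than it:
  2 (index 0): smaller elements after it = [] -> 0
  6 (index 1): smaller elements after it = [] -> 0
  11 (index 2): smaller elements after it = [6] -> 1
  6 (index 3): smaller elements after it = [] -> 0
Total inversions = 0 + 0 + 1 + 0 = 1
Final answer: 1


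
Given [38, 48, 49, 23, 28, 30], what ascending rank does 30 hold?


Sort ascending: [23, 28, 30, 38, 48, 49]
Find 30 in the sorted list.
30 is at position 3 (1-indexed).
Final answer: 3


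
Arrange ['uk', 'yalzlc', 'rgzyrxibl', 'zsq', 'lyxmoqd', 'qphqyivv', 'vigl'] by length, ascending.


Compute lengths:
  'uk' has length 2
  'yalzlc' has length 6
  'rgzyrxibl' has length 9
  'zsq' has length 3
  'lyxmoqd' has length 7
  'qphqyivv' has length 8
  'vigl' has length 4
Lengths in increasing order: 2 < 3 < 4 < 6 < 7 < 8 < 9
Listing the words in that order gives the answer.
Final answer: ['uk', 'zsq', 'vigl', 'yalzlc', 'lyxmoqd', 'qphqyivv', 'rgzyrxibl']


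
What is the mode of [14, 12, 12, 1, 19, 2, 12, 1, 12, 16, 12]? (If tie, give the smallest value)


Count the frequency of each value:
  1 appears 2 time(s)
  2 appears 1 time(s)
  12 appears 5 time(s)
  14 appears 1 time(s)
  16 appears 1 time(s)
  19 appears 1 time(s)
Maximum frequency is 5.
Only 12 reaches that frequency, so it is the mode.
Final answer: 12


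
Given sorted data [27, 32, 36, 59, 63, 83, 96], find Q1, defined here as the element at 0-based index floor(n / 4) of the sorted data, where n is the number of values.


The list has n = 7 elements.
Q1 index = floor(7 / 4) = floor(1.75) = 1
Counting from index 0 in the sorted data, the element at index 1 is 32.
Final answer: 32


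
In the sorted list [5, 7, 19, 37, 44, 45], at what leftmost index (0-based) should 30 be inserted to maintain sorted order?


List is sorted: [5, 7, 19, 37, 44, 45]
We need the leftmost position where 30 can be inserted, i.e. the first index whose element is >= 30 (or the end of the list if none is).
Binary search with low=0, high=6 (0-based indices):
  low=0, high=6, mid=3: a[3]=37 >= 30, so high = 3
  low=0, high=3, mid=1: a[1]=7 < 30, so low = 2
  low=2, high=3, mid=2: a[2]=19 < 30, so low = 3
Now low = high = 3, so the insertion index is 3.
Final answer: 3


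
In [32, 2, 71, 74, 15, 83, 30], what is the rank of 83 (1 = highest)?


Sort descending: [83, 74, 71, 32, 30, 15, 2]
Find 83 in the sorted list.
83 is at position 1.
Final answer: 1


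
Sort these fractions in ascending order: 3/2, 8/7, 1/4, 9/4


Convert to decimal for comparison:
  3/2 = 1.5
  8/7 = 1.1429
  1/4 = 0.25
  9/4 = 2.25
Decimals in increasing order: 0.25 < 1.1429 < 1.5 < 2.25
Writing each back as its fraction gives the sorted order.
Final answer: 1/4, 8/7, 3/2, 9/4


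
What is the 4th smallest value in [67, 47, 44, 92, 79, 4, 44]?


Sort ascending: [4, 44, 44, 47, 67, 79, 92]
The 4th element (1-indexed) is at index 3.
Value = 47
Final answer: 47


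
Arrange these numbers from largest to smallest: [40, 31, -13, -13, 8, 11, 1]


Original list: [40, 31, -13, -13, 8, 11, 1]
Repeatedly take the largest remaining element:
  Remaining [40, 31, -13, -13, 8, 11, 1] -> largest is 40
  Remaining [31, -13, -13, 8, 11, 1] -> largest is 31
  Remaining [-13, -13, 8, 11, 1] -> largest is 11
  Remaining [-13, -13, 8, 1] -> largest is 8
  Remaining [-13, -13, 1] -> largest is 1
  Remaining [-13, -13] -> largest is -13
  Remaining [-13] -> largest is -13
Collecting the picks in order gives the descending list.
Final answer: [40, 31, 11, 8, 1, -13, -13]


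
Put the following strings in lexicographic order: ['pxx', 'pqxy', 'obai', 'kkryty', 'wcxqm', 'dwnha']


Compare strings character by character (the first differing letter decides):
  'dwnha' < 'kkryty' since 'd' < 'k' at position 1
  'kkryty' < 'obai' since 'k' < 'o' at position 1
  'obai' < 'pqxy' since 'o' < 'p' at position 1
  'pqxy' < 'pxx' since 'q' < 'x' at position 2
  'pxx' < 'wcxqm' since 'p' < 'w' at position 1
Chaining these comparisons gives the alphabetical order.
Final answer: ['dwnha', 'kkryty', 'obai', 'pqxy', 'pxx', 'wcxqm']


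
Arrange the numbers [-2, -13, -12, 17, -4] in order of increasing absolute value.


Compute absolute values:
  |-2| = 2
  |-13| = 13
  |-12| = 12
  |17| = 17
  |-4| = 4
Absolute values in increasing order: 2 < 4 < 12 < 13 < 17
Listing the original numbers in that order gives the answer.
Final answer: [-2, -4, -12, -13, 17]


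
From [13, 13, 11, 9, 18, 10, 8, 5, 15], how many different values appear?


List all unique values:
Distinct values: [5, 8, 9, 10, 11, 13, 15, 18]
Count = 8
Final answer: 8


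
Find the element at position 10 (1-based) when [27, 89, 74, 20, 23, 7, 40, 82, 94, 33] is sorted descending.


Sort descending: [94, 89, 82, 74, 40, 33, 27, 23, 20, 7]
The 10th element (1-indexed) is at index 9.
Value = 7
Final answer: 7


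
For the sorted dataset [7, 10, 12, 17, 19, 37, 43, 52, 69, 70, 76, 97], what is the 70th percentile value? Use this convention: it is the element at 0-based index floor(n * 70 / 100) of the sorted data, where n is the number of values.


The dataset has n = 12 elements.
Index = floor(12 * 70 / 100) = floor(840 / 100) = floor(8.4) = 8
Counting from index 0 in the sorted data, the element at index 8 is 69.
Final answer: 69


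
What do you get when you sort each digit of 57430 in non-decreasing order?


The number 57430 has digits: 5, 7, 4, 3, 0
Sorted: 0, 3, 4, 5, 7
Joining the sorted digits gives the result.
Final answer: 03457


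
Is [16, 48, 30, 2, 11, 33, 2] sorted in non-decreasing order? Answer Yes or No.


Check consecutive pairs:
  16 <= 48? True
  48 <= 30? False
  30 <= 2? False
  2 <= 11? True
  11 <= 33? True
  33 <= 2? False
3 consecutive pair(s) are out of order, so the list is not sorted.
Final answer: No


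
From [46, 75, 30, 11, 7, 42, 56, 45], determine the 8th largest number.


Sort descending: [75, 56, 46, 45, 42, 30, 11, 7]
The 8th element (1-indexed) is at index 7.
Value = 7
Final answer: 7


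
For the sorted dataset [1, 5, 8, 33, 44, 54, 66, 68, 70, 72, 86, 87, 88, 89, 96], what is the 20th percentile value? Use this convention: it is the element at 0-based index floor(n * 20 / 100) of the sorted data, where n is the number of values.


The dataset has n = 15 elements.
Index = floor(15 * 20 / 100) = floor(300 / 100) = floor(3) = 3
Counting from index 0 in the sorted data, the element at index 3 is 33.
Final answer: 33


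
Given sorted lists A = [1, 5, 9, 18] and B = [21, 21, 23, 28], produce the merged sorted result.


List A: [1, 5, 9, 18]
List B: [21, 21, 23, 28]
Repeatedly compare the front elements and take the smaller:
  1 vs 21 -> take 1
  5 vs 21 -> take 5
  9 vs 21 -> take 9
  18 vs 21 -> take 18
  A is exhausted; append the rest of B: [21, 21, 23, 28]
Final answer: [1, 5, 9, 18, 21, 21, 23, 28]


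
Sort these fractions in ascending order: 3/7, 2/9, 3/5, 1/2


Convert to decimal for comparison:
  3/7 = 0.4286
  2/9 = 0.2222
  3/5 = 0.6
  1/2 = 0.5
Decimals in increasing order: 0.2222 < 0.4286 < 0.5 < 0.6
Writing each back as its fraction gives the sorted order.
Final answer: 2/9, 3/7, 1/2, 3/5


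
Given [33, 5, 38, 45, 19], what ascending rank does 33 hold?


Sort ascending: [5, 19, 33, 38, 45]
Find 33 in the sorted list.
33 is at position 3 (1-indexed).
Final answer: 3


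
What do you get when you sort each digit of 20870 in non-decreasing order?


The number 20870 has digits: 2, 0, 8, 7, 0
Sorted: 0, 0, 2, 7, 8
Joining the sorted digits gives the result.
Final answer: 00278


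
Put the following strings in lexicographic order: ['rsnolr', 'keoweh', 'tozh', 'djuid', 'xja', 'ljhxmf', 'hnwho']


Compare strings character by character (the first differing letter decides):
  'djuid' < 'hnwho' since 'd' < 'h' at position 1
  'hnwho' < 'keoweh' since 'h' < 'k' at position 1
  'keoweh' < 'ljhxmf' since 'k' < 'l' at position 1
  'ljhxmf' < 'rsnolr' since 'l' < 'r' at position 1
  'rsnolr' < 'tozh' since 'r' < 't' at position 1
  'tozh' < 'xja' since 't' < 'x' at position 1
Chaining these comparisons gives the alphabetical order.
Final answer: ['djuid', 'hnwho', 'keoweh', 'ljhxmf', 'rsnolr', 'tozh', 'xja']


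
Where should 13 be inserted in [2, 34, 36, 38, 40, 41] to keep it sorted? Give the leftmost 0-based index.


List is sorted: [2, 34, 36, 38, 40, 41]
We need the leftmost position where 13 can be inserted, i.e. the first index whose element is >= 13 (or the end of the list if none is).
Binary search with low=0, high=6 (0-based indices):
  low=0, high=6, mid=3: a[3]=38 >= 13, so high = 3
  low=0, high=3, mid=1: a[1]=34 >= 13, so high = 1
  low=0, high=1, mid=0: a[0]=2 < 13, so low = 1
Now low = high = 1, so the insertion index is 1.
Final answer: 1


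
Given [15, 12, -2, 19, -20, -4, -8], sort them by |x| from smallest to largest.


Compute absolute values:
  |15| = 15
  |12| = 12
  |-2| = 2
  |19| = 19
  |-20| = 20
  |-4| = 4
  |-8| = 8
Absolute values in increasing order: 2 < 4 < 8 < 12 < 15 < 19 < 20
Listing the original numbers in that order gives the answer.
Final answer: [-2, -4, -8, 12, 15, 19, -20]


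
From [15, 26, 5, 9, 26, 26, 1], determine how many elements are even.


Check each element:
  15 is odd
  26 is even
  5 is odd
  9 is odd
  26 is even
  26 is even
  1 is odd
Evens: [26, 26, 26]
Count of evens = 3
Final answer: 3


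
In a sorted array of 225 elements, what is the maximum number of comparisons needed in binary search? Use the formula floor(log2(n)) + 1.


Binary search halves the search space each step.
Maximum comparisons = floor(log2(225)) + 1
log2(225) = 7.8138
floor(log2(225)) = 7, so 7 + 1 = 8
Final answer: 8


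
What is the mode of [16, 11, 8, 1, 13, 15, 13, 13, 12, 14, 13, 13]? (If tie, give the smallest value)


Count the frequency of each value:
  1 appears 1 time(s)
  8 appears 1 time(s)
  11 appears 1 time(s)
  12 appears 1 time(s)
  13 appears 5 time(s)
  14 appears 1 time(s)
  15 appears 1 time(s)
  16 appears 1 time(s)
Maximum frequency is 5.
Only 13 reaches that frequency, so it is the mode.
Final answer: 13


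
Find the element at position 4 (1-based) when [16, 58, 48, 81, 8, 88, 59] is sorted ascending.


Sort ascending: [8, 16, 48, 58, 59, 81, 88]
The 4th element (1-indexed) is at index 3.
Value = 58
Final answer: 58


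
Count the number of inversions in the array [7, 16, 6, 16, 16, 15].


For each element, count the later elements that are smaller than it:
  7 (index 0): smaller elements after it = [6] -> 1
  16 (index 1): smaller elements after it = [6, 15] -> 2
  6 (index 2): smaller elements after it = [] -> 0
  16 (index 3): smaller elements after it = [15] -> 1
  16 (index 4): smaller elements after it = [15] -> 1
Total inversions = 1 + 2 + 0 + 1 + 1 = 5
Final answer: 5


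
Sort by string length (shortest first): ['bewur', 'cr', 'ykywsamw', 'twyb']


Compute lengths:
  'bewur' has length 5
  'cr' has length 2
  'ykywsamw' has length 8
  'twyb' has length 4
Lengths in increasing order: 2 < 4 < 5 < 8
Listing the words in that order gives the answer.
Final answer: ['cr', 'twyb', 'bewur', 'ykywsamw']


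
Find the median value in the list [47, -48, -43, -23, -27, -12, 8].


First, sort the list: [-48, -43, -27, -23, -12, 8, 47]
The list has 7 elements (odd count).
The middle index is 3 (0-based), and the element there is -23.
Final answer: -23


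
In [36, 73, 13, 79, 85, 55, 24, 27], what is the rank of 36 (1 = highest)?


Sort descending: [85, 79, 73, 55, 36, 27, 24, 13]
Find 36 in the sorted list.
36 is at position 5.
Final answer: 5


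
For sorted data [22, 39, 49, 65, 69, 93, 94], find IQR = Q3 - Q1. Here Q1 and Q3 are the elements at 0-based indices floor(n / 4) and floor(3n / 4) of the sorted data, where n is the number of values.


The data has n = 7 elements.
Q1 index = floor(7 / 4) = floor(1.75) = 1; Q3 index = floor(3 * 7 / 4) = floor(5.25) = 5
Q1 = element at index 1 = 39
Q3 = element at index 5 = 93
IQR = 93 - 39 = 54
Final answer: 54


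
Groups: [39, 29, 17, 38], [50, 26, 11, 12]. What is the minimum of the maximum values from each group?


Find max of each group:
  Group 1: [39, 29, 17, 38] -> max = 39
  Group 2: [50, 26, 11, 12] -> max = 50
Maxes: [39, 50]
Minimum of maxes = 39
Final answer: 39


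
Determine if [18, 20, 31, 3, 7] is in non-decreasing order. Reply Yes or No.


Check consecutive pairs:
  18 <= 20? True
  20 <= 31? True
  31 <= 3? False
  3 <= 7? True
1 consecutive pair(s) are out of order, so the list is not sorted.
Final answer: No


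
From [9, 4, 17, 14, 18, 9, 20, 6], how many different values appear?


List all unique values:
Distinct values: [4, 6, 9, 14, 17, 18, 20]
Count = 7
Final answer: 7


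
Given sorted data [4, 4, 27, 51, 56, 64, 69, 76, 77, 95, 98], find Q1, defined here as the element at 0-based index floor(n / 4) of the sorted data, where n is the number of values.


The list has n = 11 elements.
Q1 index = floor(11 / 4) = floor(2.75) = 2
Counting from index 0 in the sorted data, the element at index 2 is 27.
Final answer: 27


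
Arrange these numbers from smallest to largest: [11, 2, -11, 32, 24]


Original list: [11, 2, -11, 32, 24]
Repeatedly take the smallest remaining element:
  Remaining [11, 2, -11, 32, 24] -> smallest is -11
  Remaining [11, 2, 32, 24] -> smallest is 2
  Remaining [11, 32, 24] -> smallest is 11
  Remaining [32, 24] -> smallest is 24
  Remaining [32] -> smallest is 32
Collecting the picks in order gives the sorted list.
Final answer: [-11, 2, 11, 24, 32]


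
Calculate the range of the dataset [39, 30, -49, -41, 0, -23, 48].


Maximum value: 48
Minimum value: -49
Range = 48 - (-49) = 97
Final answer: 97


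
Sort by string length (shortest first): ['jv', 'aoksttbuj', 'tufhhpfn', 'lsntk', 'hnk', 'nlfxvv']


Compute lengths:
  'jv' has length 2
  'aoksttbuj' has length 9
  'tufhhpfn' has length 8
  'lsntk' has length 5
  'hnk' has length 3
  'nlfxvv' has length 6
Lengths in increasing order: 2 < 3 < 5 < 6 < 8 < 9
Listing the words in that order gives the answer.
Final answer: ['jv', 'hnk', 'lsntk', 'nlfxvv', 'tufhhpfn', 'aoksttbuj']


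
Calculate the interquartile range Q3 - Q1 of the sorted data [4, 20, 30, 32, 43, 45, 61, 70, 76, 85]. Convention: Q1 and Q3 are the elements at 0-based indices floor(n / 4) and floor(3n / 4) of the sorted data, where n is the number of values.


The data has n = 10 elements.
Q1 index = floor(10 / 4) = floor(2.5) = 2; Q3 index = floor(3 * 10 / 4) = floor(7.5) = 7
Q1 = element at index 2 = 30
Q3 = element at index 7 = 70
IQR = 70 - 30 = 40
Final answer: 40


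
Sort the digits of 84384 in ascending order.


The number 84384 has digits: 8, 4, 3, 8, 4
Sorted: 3, 4, 4, 8, 8
Joining the sorted digits gives the result.
Final answer: 34488


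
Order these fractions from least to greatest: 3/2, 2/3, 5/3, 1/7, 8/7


Convert to decimal for comparison:
  3/2 = 1.5
  2/3 = 0.6667
  5/3 = 1.6667
  1/7 = 0.1429
  8/7 = 1.1429
Decimals in increasing order: 0.1429 < 0.6667 < 1.1429 < 1.5 < 1.6667
Writing each back as its fraction gives the sorted order.
Final answer: 1/7, 2/3, 8/7, 3/2, 5/3


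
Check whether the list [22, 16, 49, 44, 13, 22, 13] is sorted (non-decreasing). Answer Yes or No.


Check consecutive pairs:
  22 <= 16? False
  16 <= 49? True
  49 <= 44? False
  44 <= 13? False
  13 <= 22? True
  22 <= 13? False
4 consecutive pair(s) are out of order, so the list is not sorted.
Final answer: No


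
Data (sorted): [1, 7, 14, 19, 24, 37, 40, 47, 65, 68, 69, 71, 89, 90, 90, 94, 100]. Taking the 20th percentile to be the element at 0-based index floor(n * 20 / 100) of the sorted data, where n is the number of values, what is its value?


The dataset has n = 17 elements.
Index = floor(17 * 20 / 100) = floor(340 / 100) = floor(3.4) = 3
Counting from index 0 in the sorted data, the element at index 3 is 19.
Final answer: 19


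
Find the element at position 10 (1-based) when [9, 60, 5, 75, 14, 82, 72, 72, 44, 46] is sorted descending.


Sort descending: [82, 75, 72, 72, 60, 46, 44, 14, 9, 5]
The 10th element (1-indexed) is at index 9.
Value = 5
Final answer: 5


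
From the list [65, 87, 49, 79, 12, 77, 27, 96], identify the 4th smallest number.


Sort ascending: [12, 27, 49, 65, 77, 79, 87, 96]
The 4th element (1-indexed) is at index 3.
Value = 65
Final answer: 65


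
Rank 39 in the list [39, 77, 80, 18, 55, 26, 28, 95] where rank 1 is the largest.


Sort descending: [95, 80, 77, 55, 39, 28, 26, 18]
Find 39 in the sorted list.
39 is at position 5.
Final answer: 5


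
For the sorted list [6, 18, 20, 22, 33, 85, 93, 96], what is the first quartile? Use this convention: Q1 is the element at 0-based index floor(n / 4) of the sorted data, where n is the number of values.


The list has n = 8 elements.
Q1 index = floor(8 / 4) = floor(2) = 2
Counting from index 0 in the sorted data, the element at index 2 is 20.
Final answer: 20


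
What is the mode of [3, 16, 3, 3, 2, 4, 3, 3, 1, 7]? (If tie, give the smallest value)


Count the frequency of each value:
  1 appears 1 time(s)
  2 appears 1 time(s)
  3 appears 5 time(s)
  4 appears 1 time(s)
  7 appears 1 time(s)
  16 appears 1 time(s)
Maximum frequency is 5.
Only 3 reaches that frequency, so it is the mode.
Final answer: 3


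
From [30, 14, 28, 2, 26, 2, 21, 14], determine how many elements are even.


Check each element:
  30 is even
  14 is even
  28 is even
  2 is even
  26 is even
  2 is even
  21 is odd
  14 is even
Evens: [30, 14, 28, 2, 26, 2, 14]
Count of evens = 7
Final answer: 7


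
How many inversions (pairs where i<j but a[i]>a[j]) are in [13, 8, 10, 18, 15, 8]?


For each element, count the later elements that are smaller than it:
  13 (index 0): smaller elements after it = [8, 10, 8] -> 3
  8 (index 1): smaller elements after it = [] -> 0
  10 (index 2): smaller elements after it = [8] -> 1
  18 (index 3): smaller elements after it = [15, 8] -> 2
  15 (index 4): smaller elements after it = [8] -> 1
Total inversions = 3 + 0 + 1 + 2 + 1 = 7
Final answer: 7


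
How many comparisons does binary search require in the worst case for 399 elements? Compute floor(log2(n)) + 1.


Binary search halves the search space each step.
Maximum comparisons = floor(log2(399)) + 1
log2(399) = 8.6402
floor(log2(399)) = 8, so 8 + 1 = 9
Final answer: 9


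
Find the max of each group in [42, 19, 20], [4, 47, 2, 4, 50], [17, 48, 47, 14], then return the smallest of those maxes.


Find max of each group:
  Group 1: [42, 19, 20] -> max = 42
  Group 2: [4, 47, 2, 4, 50] -> max = 50
  Group 3: [17, 48, 47, 14] -> max = 48
Maxes: [42, 50, 48]
Minimum of maxes = 42
Final answer: 42


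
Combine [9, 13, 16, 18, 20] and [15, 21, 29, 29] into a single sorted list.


List A: [9, 13, 16, 18, 20]
List B: [15, 21, 29, 29]
Repeatedly compare the front elements and take the smaller:
  9 vs 15 -> take 9
  13 vs 15 -> take 13
  16 vs 15 -> take 15
  16 vs 21 -> take 16
  18 vs 21 -> take 18
  20 vs 21 -> take 20
  A is exhausted; append the rest of B: [21, 29, 29]
Final answer: [9, 13, 15, 16, 18, 20, 21, 29, 29]


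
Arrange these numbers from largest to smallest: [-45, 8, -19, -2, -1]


Original list: [-45, 8, -19, -2, -1]
Repeatedly take the largest remaining element:
  Remaining [-45, 8, -19, -2, -1] -> largest is 8
  Remaining [-45, -19, -2, -1] -> largest is -1
  Remaining [-45, -19, -2] -> largest is -2
  Remaining [-45, -19] -> largest is -19
  Remaining [-45] -> largest is -45
Collecting the picks in order gives the descending list.
Final answer: [8, -1, -2, -19, -45]


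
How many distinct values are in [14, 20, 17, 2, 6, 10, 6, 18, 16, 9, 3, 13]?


List all unique values:
Distinct values: [2, 3, 6, 9, 10, 13, 14, 16, 17, 18, 20]
Count = 11
Final answer: 11


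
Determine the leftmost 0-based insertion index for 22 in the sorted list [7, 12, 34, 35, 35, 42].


List is sorted: [7, 12, 34, 35, 35, 42]
We need the leftmost position where 22 can be inserted, i.e. the first index whose element is >= 22 (or the end of the list if none is).
Binary search with low=0, high=6 (0-based indices):
  low=0, high=6, mid=3: a[3]=35 >= 22, so high = 3
  low=0, high=3, mid=1: a[1]=12 < 22, so low = 2
  low=2, high=3, mid=2: a[2]=34 >= 22, so high = 2
Now low = high = 2, so the insertion index is 2.
Final answer: 2


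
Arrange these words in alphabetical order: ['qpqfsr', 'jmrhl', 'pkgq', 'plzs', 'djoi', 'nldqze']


Compare strings character by character (the first differing letter decides):
  'djoi' < 'jmrhl' since 'd' < 'j' at position 1
  'jmrhl' < 'nldqze' since 'j' < 'n' at position 1
  'nldqze' < 'pkgq' since 'n' < 'p' at position 1
  'pkgq' < 'plzs' since 'k' < 'l' at position 2
  'plzs' < 'qpqfsr' since 'p' < 'q' at position 1
Chaining these comparisons gives the alphabetical order.
Final answer: ['djoi', 'jmrhl', 'nldqze', 'pkgq', 'plzs', 'qpqfsr']


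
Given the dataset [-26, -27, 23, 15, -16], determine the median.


First, sort the list: [-27, -26, -16, 15, 23]
The list has 5 elements (odd count).
The middle index is 2 (0-based), and the element there is -16.
Final answer: -16


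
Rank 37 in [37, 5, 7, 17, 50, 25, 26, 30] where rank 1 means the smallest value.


Sort ascending: [5, 7, 17, 25, 26, 30, 37, 50]
Find 37 in the sorted list.
37 is at position 7 (1-indexed).
Final answer: 7


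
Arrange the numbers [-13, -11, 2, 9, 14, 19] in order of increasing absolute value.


Compute absolute values:
  |-13| = 13
  |-11| = 11
  |2| = 2
  |9| = 9
  |14| = 14
  |19| = 19
Absolute values in increasing order: 2 < 9 < 11 < 13 < 14 < 19
Listing the original numbers in that order gives the answer.
Final answer: [2, 9, -11, -13, 14, 19]


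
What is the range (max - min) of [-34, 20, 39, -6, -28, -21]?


Maximum value: 39
Minimum value: -34
Range = 39 - (-34) = 73
Final answer: 73


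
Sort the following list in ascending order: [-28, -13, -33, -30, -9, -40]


Original list: [-28, -13, -33, -30, -9, -40]
Repeatedly take the smallest remaining element:
  Remaining [-28, -13, -33, -30, -9, -40] -> smallest is -40
  Remaining [-28, -13, -33, -30, -9] -> smallest is -33
  Remaining [-28, -13, -30, -9] -> smallest is -30
  Remaining [-28, -13, -9] -> smallest is -28
  Remaining [-13, -9] -> smallest is -13
  Remaining [-9] -> smallest is -9
Collecting the picks in order gives the sorted list.
Final answer: [-40, -33, -30, -28, -13, -9]


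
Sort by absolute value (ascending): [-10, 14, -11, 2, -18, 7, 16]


Compute absolute values:
  |-10| = 10
  |14| = 14
  |-11| = 11
  |2| = 2
  |-18| = 18
  |7| = 7
  |16| = 16
Absolute values in increasing order: 2 < 7 < 10 < 11 < 14 < 16 < 18
Listing the original numbers in that order gives the answer.
Final answer: [2, 7, -10, -11, 14, 16, -18]


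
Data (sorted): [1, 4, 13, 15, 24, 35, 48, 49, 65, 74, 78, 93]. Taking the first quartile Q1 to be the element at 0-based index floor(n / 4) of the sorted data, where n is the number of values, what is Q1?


The list has n = 12 elements.
Q1 index = floor(12 / 4) = floor(3) = 3
Counting from index 0 in the sorted data, the element at index 3 is 15.
Final answer: 15


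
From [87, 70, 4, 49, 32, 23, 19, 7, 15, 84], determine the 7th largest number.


Sort descending: [87, 84, 70, 49, 32, 23, 19, 15, 7, 4]
The 7th element (1-indexed) is at index 6.
Value = 19
Final answer: 19


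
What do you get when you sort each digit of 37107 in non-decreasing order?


The number 37107 has digits: 3, 7, 1, 0, 7
Sorted: 0, 1, 3, 7, 7
Joining the sorted digits gives the result.
Final answer: 01377


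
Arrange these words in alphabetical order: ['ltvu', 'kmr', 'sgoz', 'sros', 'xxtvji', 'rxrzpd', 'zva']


Compare strings character by character (the first differing letter decides):
  'kmr' < 'ltvu' since 'k' < 'l' at position 1
  'ltvu' < 'rxrzpd' since 'l' < 'r' at position 1
  'rxrzpd' < 'sgoz' since 'r' < 's' at position 1
  'sgoz' < 'sros' since 'g' < 'r' at position 2
  'sros' < 'xxtvji' since 's' < 'x' at position 1
  'xxtvji' < 'zva' since 'x' < 'z' at position 1
Chaining these comparisons gives the alphabetical order.
Final answer: ['kmr', 'ltvu', 'rxrzpd', 'sgoz', 'sros', 'xxtvji', 'zva']


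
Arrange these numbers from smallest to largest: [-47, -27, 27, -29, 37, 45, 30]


Original list: [-47, -27, 27, -29, 37, 45, 30]
Repeatedly take the smallest remaining element:
  Remaining [-47, -27, 27, -29, 37, 45, 30] -> smallest is -47
  Remaining [-27, 27, -29, 37, 45, 30] -> smallest is -29
  Remaining [-27, 27, 37, 45, 30] -> smallest is -27
  Remaining [27, 37, 45, 30] -> smallest is 27
  Remaining [37, 45, 30] -> smallest is 30
  Remaining [37, 45] -> smallest is 37
  Remaining [45] -> smallest is 45
Collecting the picks in order gives the sorted list.
Final answer: [-47, -29, -27, 27, 30, 37, 45]


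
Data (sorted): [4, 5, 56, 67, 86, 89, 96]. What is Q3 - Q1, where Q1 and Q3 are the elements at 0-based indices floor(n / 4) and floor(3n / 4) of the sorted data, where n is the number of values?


The data has n = 7 elements.
Q1 index = floor(7 / 4) = floor(1.75) = 1; Q3 index = floor(3 * 7 / 4) = floor(5.25) = 5
Q1 = element at index 1 = 5
Q3 = element at index 5 = 89
IQR = 89 - 5 = 84
Final answer: 84


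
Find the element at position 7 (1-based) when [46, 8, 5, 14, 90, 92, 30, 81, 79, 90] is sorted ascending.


Sort ascending: [5, 8, 14, 30, 46, 79, 81, 90, 90, 92]
The 7th element (1-indexed) is at index 6.
Value = 81
Final answer: 81


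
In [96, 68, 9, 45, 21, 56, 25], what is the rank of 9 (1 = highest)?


Sort descending: [96, 68, 56, 45, 25, 21, 9]
Find 9 in the sorted list.
9 is at position 7.
Final answer: 7


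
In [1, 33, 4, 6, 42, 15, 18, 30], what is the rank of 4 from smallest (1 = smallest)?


Sort ascending: [1, 4, 6, 15, 18, 30, 33, 42]
Find 4 in the sorted list.
4 is at position 2 (1-indexed).
Final answer: 2


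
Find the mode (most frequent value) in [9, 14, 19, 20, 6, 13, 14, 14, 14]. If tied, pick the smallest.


Count the frequency of each value:
  6 appears 1 time(s)
  9 appears 1 time(s)
  13 appears 1 time(s)
  14 appears 4 time(s)
  19 appears 1 time(s)
  20 appears 1 time(s)
Maximum frequency is 4.
Only 14 reaches that frequency, so it is the mode.
Final answer: 14


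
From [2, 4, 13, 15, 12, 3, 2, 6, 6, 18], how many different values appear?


List all unique values:
Distinct values: [2, 3, 4, 6, 12, 13, 15, 18]
Count = 8
Final answer: 8


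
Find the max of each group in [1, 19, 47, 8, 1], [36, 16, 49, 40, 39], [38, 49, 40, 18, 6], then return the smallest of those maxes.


Find max of each group:
  Group 1: [1, 19, 47, 8, 1] -> max = 47
  Group 2: [36, 16, 49, 40, 39] -> max = 49
  Group 3: [38, 49, 40, 18, 6] -> max = 49
Maxes: [47, 49, 49]
Minimum of maxes = 47
Final answer: 47


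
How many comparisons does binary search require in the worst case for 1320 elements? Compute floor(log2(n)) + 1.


Binary search halves the search space each step.
Maximum comparisons = floor(log2(1320)) + 1
log2(1320) = 10.3663
floor(log2(1320)) = 10, so 10 + 1 = 11
Final answer: 11


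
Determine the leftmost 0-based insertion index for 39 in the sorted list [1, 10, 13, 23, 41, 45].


List is sorted: [1, 10, 13, 23, 41, 45]
We need the leftmost position where 39 can be inserted, i.e. the first index whose element is >= 39 (or the end of the list if none is).
Binary search with low=0, high=6 (0-based indices):
  low=0, high=6, mid=3: a[3]=23 < 39, so low = 4
  low=4, high=6, mid=5: a[5]=45 >= 39, so high = 5
  low=4, high=5, mid=4: a[4]=41 >= 39, so high = 4
Now low = high = 4, so the insertion index is 4.
Final answer: 4


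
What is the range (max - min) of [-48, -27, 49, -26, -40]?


Maximum value: 49
Minimum value: -48
Range = 49 - (-48) = 97
Final answer: 97


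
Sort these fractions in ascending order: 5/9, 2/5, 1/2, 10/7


Convert to decimal for comparison:
  5/9 = 0.5556
  2/5 = 0.4
  1/2 = 0.5
  10/7 = 1.4286
Decimals in increasing order: 0.4 < 0.5 < 0.5556 < 1.4286
Writing each back as its fraction gives the sorted order.
Final answer: 2/5, 1/2, 5/9, 10/7


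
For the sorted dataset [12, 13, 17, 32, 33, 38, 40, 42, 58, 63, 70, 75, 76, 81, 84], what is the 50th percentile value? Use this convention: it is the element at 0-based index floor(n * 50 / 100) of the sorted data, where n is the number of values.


The dataset has n = 15 elements.
Index = floor(15 * 50 / 100) = floor(750 / 100) = floor(7.5) = 7
Counting from index 0 in the sorted data, the element at index 7 is 42.
Final answer: 42


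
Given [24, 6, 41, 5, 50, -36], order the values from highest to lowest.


Original list: [24, 6, 41, 5, 50, -36]
Repeatedly take the largest remaining element:
  Remaining [24, 6, 41, 5, 50, -36] -> largest is 50
  Remaining [24, 6, 41, 5, -36] -> largest is 41
  Remaining [24, 6, 5, -36] -> largest is 24
  Remaining [6, 5, -36] -> largest is 6
  Remaining [5, -36] -> largest is 5
  Remaining [-36] -> largest is -36
Collecting the picks in order gives the descending list.
Final answer: [50, 41, 24, 6, 5, -36]


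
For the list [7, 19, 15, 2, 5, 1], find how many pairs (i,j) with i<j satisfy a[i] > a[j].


For each element, count the later elements that are smaller than it:
  7 (index 0): smaller elements after it = [2, 5, 1] -> 3
  19 (index 1): smaller elements after it = [15, 2, 5, 1] -> 4
  15 (index 2): smaller elements after it = [2, 5, 1] -> 3
  2 (index 3): smaller elements after it = [1] -> 1
  5 (index 4): smaller elements after it = [1] -> 1
Total inversions = 3 + 4 + 3 + 1 + 1 = 12
Final answer: 12


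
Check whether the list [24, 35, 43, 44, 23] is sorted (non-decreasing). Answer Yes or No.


Check consecutive pairs:
  24 <= 35? True
  35 <= 43? True
  43 <= 44? True
  44 <= 23? False
1 consecutive pair(s) are out of order, so the list is not sorted.
Final answer: No


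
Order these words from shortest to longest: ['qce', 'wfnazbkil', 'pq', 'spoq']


Compute lengths:
  'qce' has length 3
  'wfnazbkil' has length 9
  'pq' has length 2
  'spoq' has length 4
Lengths in increasing order: 2 < 3 < 4 < 9
Listing the words in that order gives the answer.
Final answer: ['pq', 'qce', 'spoq', 'wfnazbkil']


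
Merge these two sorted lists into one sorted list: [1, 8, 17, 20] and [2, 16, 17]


List A: [1, 8, 17, 20]
List B: [2, 16, 17]
Repeatedly compare the front elements and take the smaller:
  1 vs 2 -> take 1
  8 vs 2 -> take 2
  8 vs 16 -> take 8
  17 vs 16 -> take 16
  17 vs 17 -> take 17
  20 vs 17 -> take 17
  B is exhausted; append the rest of A: [20]
Final answer: [1, 2, 8, 16, 17, 17, 20]


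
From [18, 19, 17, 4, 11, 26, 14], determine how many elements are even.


Check each element:
  18 is even
  19 is odd
  17 is odd
  4 is even
  11 is odd
  26 is even
  14 is even
Evens: [18, 4, 26, 14]
Count of evens = 4
Final answer: 4


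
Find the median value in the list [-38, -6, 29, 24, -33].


First, sort the list: [-38, -33, -6, 24, 29]
The list has 5 elements (odd count).
The middle index is 2 (0-based), and the element there is -6.
Final answer: -6


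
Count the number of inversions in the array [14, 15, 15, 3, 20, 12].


For each element, count the later elements that are smaller than it:
  14 (index 0): smaller elements after it = [3, 12] -> 2
  15 (index 1): smaller elements after it = [3, 12] -> 2
  15 (index 2): smaller elements after it = [3, 12] -> 2
  3 (index 3): smaller elements after it = [] -> 0
  20 (index 4): smaller elements after it = [12] -> 1
Total inversions = 2 + 2 + 2 + 0 + 1 = 7
Final answer: 7


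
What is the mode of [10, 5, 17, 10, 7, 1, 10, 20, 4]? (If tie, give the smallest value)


Count the frequency of each value:
  1 appears 1 time(s)
  4 appears 1 time(s)
  5 appears 1 time(s)
  7 appears 1 time(s)
  10 appears 3 time(s)
  17 appears 1 time(s)
  20 appears 1 time(s)
Maximum frequency is 3.
Only 10 reaches that frequency, so it is the mode.
Final answer: 10


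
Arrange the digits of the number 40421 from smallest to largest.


The number 40421 has digits: 4, 0, 4, 2, 1
Sorted: 0, 1, 2, 4, 4
Joining the sorted digits gives the result.
Final answer: 01244


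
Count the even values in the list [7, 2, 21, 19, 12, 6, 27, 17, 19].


Check each element:
  7 is odd
  2 is even
  21 is odd
  19 is odd
  12 is even
  6 is even
  27 is odd
  17 is odd
  19 is odd
Evens: [2, 12, 6]
Count of evens = 3
Final answer: 3


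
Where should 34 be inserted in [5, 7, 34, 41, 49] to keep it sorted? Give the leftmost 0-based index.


List is sorted: [5, 7, 34, 41, 49]
We need the leftmost position where 34 can be inserted, i.e. the first index whose element is >= 34 (or the end of the list if none is).
Binary search with low=0, high=5 (0-based indices):
  low=0, high=5, mid=2: a[2]=34 >= 34, so high = 2
  low=0, high=2, mid=1: a[1]=7 < 34, so low = 2
Now low = high = 2, so the insertion index is 2.
Final answer: 2


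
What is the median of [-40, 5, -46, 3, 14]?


First, sort the list: [-46, -40, 3, 5, 14]
The list has 5 elements (odd count).
The middle index is 2 (0-based), and the element there is 3.
Final answer: 3


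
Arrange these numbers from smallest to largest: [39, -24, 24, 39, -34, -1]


Original list: [39, -24, 24, 39, -34, -1]
Repeatedly take the smallest remaining element:
  Remaining [39, -24, 24, 39, -34, -1] -> smallest is -34
  Remaining [39, -24, 24, 39, -1] -> smallest is -24
  Remaining [39, 24, 39, -1] -> smallest is -1
  Remaining [39, 24, 39] -> smallest is 24
  Remaining [39, 39] -> smallest is 39
  Remaining [39] -> smallest is 39
Collecting the picks in order gives the sorted list.
Final answer: [-34, -24, -1, 24, 39, 39]


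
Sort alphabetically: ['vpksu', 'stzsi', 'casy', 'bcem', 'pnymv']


Compare strings character by character (the first differing letter decides):
  'bcem' < 'casy' since 'b' < 'c' at position 1
  'casy' < 'pnymv' since 'c' < 'p' at position 1
  'pnymv' < 'stzsi' since 'p' < 's' at position 1
  'stzsi' < 'vpksu' since 's' < 'v' at position 1
Chaining these comparisons gives the alphabetical order.
Final answer: ['bcem', 'casy', 'pnymv', 'stzsi', 'vpksu']


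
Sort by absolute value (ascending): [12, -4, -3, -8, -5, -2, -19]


Compute absolute values:
  |12| = 12
  |-4| = 4
  |-3| = 3
  |-8| = 8
  |-5| = 5
  |-2| = 2
  |-19| = 19
Absolute values in increasing order: 2 < 3 < 4 < 5 < 8 < 12 < 19
Listing the original numbers in that order gives the answer.
Final answer: [-2, -3, -4, -5, -8, 12, -19]


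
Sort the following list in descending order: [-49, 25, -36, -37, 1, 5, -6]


Original list: [-49, 25, -36, -37, 1, 5, -6]
Repeatedly take the largest remaining element:
  Remaining [-49, 25, -36, -37, 1, 5, -6] -> largest is 25
  Remaining [-49, -36, -37, 1, 5, -6] -> largest is 5
  Remaining [-49, -36, -37, 1, -6] -> largest is 1
  Remaining [-49, -36, -37, -6] -> largest is -6
  Remaining [-49, -36, -37] -> largest is -36
  Remaining [-49, -37] -> largest is -37
  Remaining [-49] -> largest is -49
Collecting the picks in order gives the descending list.
Final answer: [25, 5, 1, -6, -36, -37, -49]


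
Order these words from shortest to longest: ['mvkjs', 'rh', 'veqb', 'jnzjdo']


Compute lengths:
  'mvkjs' has length 5
  'rh' has length 2
  'veqb' has length 4
  'jnzjdo' has length 6
Lengths in increasing order: 2 < 4 < 5 < 6
Listing the words in that order gives the answer.
Final answer: ['rh', 'veqb', 'mvkjs', 'jnzjdo']


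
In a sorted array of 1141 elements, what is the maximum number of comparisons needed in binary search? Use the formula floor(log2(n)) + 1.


Binary search halves the search space each step.
Maximum comparisons = floor(log2(1141)) + 1
log2(1141) = 10.1561
floor(log2(1141)) = 10, so 10 + 1 = 11
Final answer: 11
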